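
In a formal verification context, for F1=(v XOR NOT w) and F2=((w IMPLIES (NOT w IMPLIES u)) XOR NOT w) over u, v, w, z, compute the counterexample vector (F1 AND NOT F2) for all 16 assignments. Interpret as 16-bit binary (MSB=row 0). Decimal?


F1 = (v XOR NOT w)
F2 = ((w IMPLIES (NOT w IMPLIES u)) XOR NOT w)
Counterexample to F1=>F2 is where F1=1 and F2=0.
Evaluate each row (bits = u,v,w,z, MSB first):
  row 0 [0000]: F1=1 F2=0 -> F1&~F2 -> 1
  row 1 [0001]: F1=1 F2=0 -> F1&~F2 -> 1
  row 2 [0010]: F1=0 F2=1 -> F1&~F2 -> 0
  row 3 [0011]: F1=0 F2=1 -> F1&~F2 -> 0
  row 4 [0100]: F1=0 F2=0 -> F1&~F2 -> 0
  row 5 [0101]: F1=0 F2=0 -> F1&~F2 -> 0
  row 6 [0110]: F1=1 F2=1 -> F1&~F2 -> 0
  row 7 [0111]: F1=1 F2=1 -> F1&~F2 -> 0
  row 8 [1000]: F1=1 F2=0 -> F1&~F2 -> 1
  row 9 [1001]: F1=1 F2=0 -> F1&~F2 -> 1
  row 10 [1010]: F1=0 F2=1 -> F1&~F2 -> 0
  row 11 [1011]: F1=0 F2=1 -> F1&~F2 -> 0
  row 12 [1100]: F1=0 F2=0 -> F1&~F2 -> 0
  row 13 [1101]: F1=0 F2=0 -> F1&~F2 -> 0
  row 14 [1110]: F1=1 F2=1 -> F1&~F2 -> 0
  row 15 [1111]: F1=1 F2=1 -> F1&~F2 -> 0
Full result column, 4 rows per line (u,v fixed per line; w,z runs 00..11 left to right):
  rows 0-3 [u,v=00]: 1100  = hex C
  rows 4-7 [u,v=01]: 0000  = hex 0
  rows 8-11 [u,v=10]: 1100  = hex C
  rows 12-15 [u,v=11]: 0000  = hex 0
Counterexample vector (row 0 .. row 15) = 1100000011000000
Output column grouped in 4s = 1100 0000 1100 0000 = 0xC0C0
Convert to decimal digit by digit (value = value*16 + digit):
  C -> 12
  12*16 + 0 = 192
  192*16 + 12 (C) = 3084
  3084*16 + 0 = 49344
Decimal = 49344

49344


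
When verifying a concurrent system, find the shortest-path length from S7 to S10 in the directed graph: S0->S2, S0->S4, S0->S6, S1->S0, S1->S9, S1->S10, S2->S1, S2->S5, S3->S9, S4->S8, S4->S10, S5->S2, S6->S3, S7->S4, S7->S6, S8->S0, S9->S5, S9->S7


BFS layer-by-layer from S7:
  dist 0: {S7}
  dist 1: {S4, S6}
  dist 2: {S3, S8, S10}
  -> S10 reached at distance 2
Shortest path length = 2

2


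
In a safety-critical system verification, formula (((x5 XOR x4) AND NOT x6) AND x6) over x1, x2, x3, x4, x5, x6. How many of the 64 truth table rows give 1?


Formula: (((x5 XOR x4) AND NOT x6) AND x6) over 6 vars (64 rows)
Evaluate each row (x1, x2, x3, x4, x5, x6 as bits, MSB first):
  row 0 [000000]: (((0 XOR 0) AND NOT 0) AND 0) -> 0
  row 1 [000001]: (((0 XOR 0) AND NOT 1) AND 1) -> 0
  row 2 [000010]: (((1 XOR 0) AND NOT 0) AND 0) -> 0
  row 3 [000011]: (((1 XOR 0) AND NOT 1) AND 1) -> 0
  row 4 [000100]: (((0 XOR 1) AND NOT 0) AND 0) -> 0
  (every remaining row is evaluated the same way; all 64 results are listed next)
Full result column, 8 rows per line (x1,x2,x3 fixed per line; x4,x5,x6 runs 000..111 left to right):
  rows 0-7 [x1,x2,x3=000]: 00000000  (ones: 0)
  rows 8-15 [x1,x2,x3=001]: 00000000  (ones: 0)
  rows 16-23 [x1,x2,x3=010]: 00000000  (ones: 0)
  rows 24-31 [x1,x2,x3=011]: 00000000  (ones: 0)
  rows 32-39 [x1,x2,x3=100]: 00000000  (ones: 0)
  rows 40-47 [x1,x2,x3=101]: 00000000  (ones: 0)
  rows 48-55 [x1,x2,x3=110]: 00000000  (ones: 0)
  rows 56-63 [x1,x2,x3=111]: 00000000  (ones: 0)
Count of 1-rows = 0+0+0+0+0+0+0+0 = 0

0


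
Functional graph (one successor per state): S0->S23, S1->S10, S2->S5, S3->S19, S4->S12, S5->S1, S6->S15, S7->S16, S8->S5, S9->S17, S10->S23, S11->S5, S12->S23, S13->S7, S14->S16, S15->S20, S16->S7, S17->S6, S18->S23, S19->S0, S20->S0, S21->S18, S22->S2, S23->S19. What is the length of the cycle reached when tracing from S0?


Trace from S0 until a state repeats:
  S0 -> S23 -> S19 -> S0
S0 first seen at step 0, revisited at step 3.
Cycle length = 3 - 0 = 3

3


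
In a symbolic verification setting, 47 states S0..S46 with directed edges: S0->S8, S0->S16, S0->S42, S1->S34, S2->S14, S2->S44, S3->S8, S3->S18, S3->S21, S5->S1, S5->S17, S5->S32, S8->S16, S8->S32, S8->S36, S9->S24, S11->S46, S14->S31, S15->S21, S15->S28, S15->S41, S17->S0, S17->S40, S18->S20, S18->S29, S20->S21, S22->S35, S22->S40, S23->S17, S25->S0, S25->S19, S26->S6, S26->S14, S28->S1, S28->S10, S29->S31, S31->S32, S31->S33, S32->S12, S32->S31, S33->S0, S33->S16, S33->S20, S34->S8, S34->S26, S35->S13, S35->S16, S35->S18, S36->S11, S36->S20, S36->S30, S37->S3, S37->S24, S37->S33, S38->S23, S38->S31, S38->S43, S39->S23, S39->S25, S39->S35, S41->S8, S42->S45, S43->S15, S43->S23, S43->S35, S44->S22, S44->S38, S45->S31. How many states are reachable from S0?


BFS from S0:
  layer 0: {S0}
  layer 1: {S8, S16, S42}
  layer 2: {S32, S36, S45}
  layer 3: {S11, S12, S20, S30, S31}
  layer 4: {S21, S33, S46}
Reachable set: {S0, S8, S11, S12, S16, S20, S21, S30, S31, S32, S33, S36, S42, S45, S46}
Count = 15

15


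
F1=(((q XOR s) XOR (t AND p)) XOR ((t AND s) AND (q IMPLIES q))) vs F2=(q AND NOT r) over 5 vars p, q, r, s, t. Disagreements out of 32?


F1 = (((q XOR s) XOR (t AND p)) XOR ((t AND s) AND (q IMPLIES q)))
F2 = (q AND NOT r)
Evaluate both on each of 32 rows (bits = p,q,r,s,t):
  row 0 [00000]: F1=0 F2=0 -> 0
  row 1 [00001]: F1=0 F2=0 -> 0
  row 2 [00010]: F1=1 F2=0 (differ) -> 1
  row 3 [00011]: F1=0 F2=0 -> 0
  row 4 [00100]: F1=0 F2=0 -> 0
  row 5 [00101]: F1=0 F2=0 -> 0
  row 6 [00110]: F1=1 F2=0 (differ) -> 1
  row 7 [00111]: F1=0 F2=0 -> 0
  row 8 [01000]: F1=1 F2=1 -> 0
  row 9 [01001]: F1=1 F2=1 -> 0
  row 10 [01010]: F1=0 F2=1 (differ) -> 1
  row 11 [01011]: F1=1 F2=1 -> 0
  row 12 [01100]: F1=1 F2=0 (differ) -> 1
  row 13 [01101]: F1=1 F2=0 (differ) -> 1
  row 14 [01110]: F1=0 F2=0 -> 0
  row 15 [01111]: F1=1 F2=0 (differ) -> 1
  row 16 [10000]: F1=0 F2=0 -> 0
  row 17 [10001]: F1=1 F2=0 (differ) -> 1
  row 18 [10010]: F1=1 F2=0 (differ) -> 1
  row 19 [10011]: F1=1 F2=0 (differ) -> 1
  row 20 [10100]: F1=0 F2=0 -> 0
  row 21 [10101]: F1=1 F2=0 (differ) -> 1
  row 22 [10110]: F1=1 F2=0 (differ) -> 1
  row 23 [10111]: F1=1 F2=0 (differ) -> 1
  row 24 [11000]: F1=1 F2=1 -> 0
  row 25 [11001]: F1=0 F2=1 (differ) -> 1
  row 26 [11010]: F1=0 F2=1 (differ) -> 1
  row 27 [11011]: F1=0 F2=1 (differ) -> 1
  row 28 [11100]: F1=1 F2=0 (differ) -> 1
  row 29 [11101]: F1=0 F2=0 -> 0
  row 30 [11110]: F1=0 F2=0 -> 0
  row 31 [11111]: F1=0 F2=0 -> 0
Full result column, 8 rows per line (p,q fixed per line; r,s,t runs 000..111 left to right):
  rows 0-7 [p,q=00]: 00100010  (ones: 2)
  rows 8-15 [p,q=01]: 00101101  (ones: 4)
  rows 16-23 [p,q=10]: 01110111  (ones: 6)
  rows 24-31 [p,q=11]: 01111000  (ones: 4)
Disagreements = 2+4+6+4 = 16

16


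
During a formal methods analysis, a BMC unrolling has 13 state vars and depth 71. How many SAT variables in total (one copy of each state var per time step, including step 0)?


BMC unrolls to depth k, creating one copy of each state var for steps 0..k.
Step count = 71 + 1 = 72 (steps 0 through 71)
Vars per step = 13
Total = 13 * 72 = 936

936


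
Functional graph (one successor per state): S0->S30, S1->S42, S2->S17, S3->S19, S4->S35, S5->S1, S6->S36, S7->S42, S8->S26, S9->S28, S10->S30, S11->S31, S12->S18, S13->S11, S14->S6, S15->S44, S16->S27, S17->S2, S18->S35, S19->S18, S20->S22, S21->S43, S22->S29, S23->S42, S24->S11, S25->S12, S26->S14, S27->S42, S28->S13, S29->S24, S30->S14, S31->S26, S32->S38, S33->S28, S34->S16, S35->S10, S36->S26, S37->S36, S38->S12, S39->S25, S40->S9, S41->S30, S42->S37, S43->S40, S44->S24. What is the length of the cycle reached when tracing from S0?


Trace from S0 until a state repeats:
  S0 -> S30 -> S14 -> S6 -> S36 -> S26 -> S14
S14 first seen at step 2, revisited at step 6.
Cycle length = 6 - 2 = 4

4


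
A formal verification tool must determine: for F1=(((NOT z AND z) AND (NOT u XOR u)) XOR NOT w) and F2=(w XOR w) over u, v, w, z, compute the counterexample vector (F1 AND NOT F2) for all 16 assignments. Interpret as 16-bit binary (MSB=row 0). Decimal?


F1 = (((NOT z AND z) AND (NOT u XOR u)) XOR NOT w)
F2 = (w XOR w)
Counterexample to F1=>F2 is where F1=1 and F2=0.
Evaluate each row (bits = u,v,w,z, MSB first):
  row 0 [0000]: F1=1 F2=0 -> F1&~F2 -> 1
  row 1 [0001]: F1=1 F2=0 -> F1&~F2 -> 1
  row 2 [0010]: F1=0 F2=0 -> F1&~F2 -> 0
  row 3 [0011]: F1=0 F2=0 -> F1&~F2 -> 0
  row 4 [0100]: F1=1 F2=0 -> F1&~F2 -> 1
  row 5 [0101]: F1=1 F2=0 -> F1&~F2 -> 1
  row 6 [0110]: F1=0 F2=0 -> F1&~F2 -> 0
  row 7 [0111]: F1=0 F2=0 -> F1&~F2 -> 0
  row 8 [1000]: F1=1 F2=0 -> F1&~F2 -> 1
  row 9 [1001]: F1=1 F2=0 -> F1&~F2 -> 1
  row 10 [1010]: F1=0 F2=0 -> F1&~F2 -> 0
  row 11 [1011]: F1=0 F2=0 -> F1&~F2 -> 0
  row 12 [1100]: F1=1 F2=0 -> F1&~F2 -> 1
  row 13 [1101]: F1=1 F2=0 -> F1&~F2 -> 1
  row 14 [1110]: F1=0 F2=0 -> F1&~F2 -> 0
  row 15 [1111]: F1=0 F2=0 -> F1&~F2 -> 0
Full result column, 4 rows per line (u,v fixed per line; w,z runs 00..11 left to right):
  rows 0-3 [u,v=00]: 1100  = hex C
  rows 4-7 [u,v=01]: 1100  = hex C
  rows 8-11 [u,v=10]: 1100  = hex C
  rows 12-15 [u,v=11]: 1100  = hex C
Counterexample vector (row 0 .. row 15) = 1100110011001100
Output column grouped in 4s = 1100 1100 1100 1100 = 0xCCCC
Convert to decimal digit by digit (value = value*16 + digit):
  C -> 12
  12*16 + 12 (C) = 204
  204*16 + 12 (C) = 3276
  3276*16 + 12 (C) = 52428
Decimal = 52428

52428


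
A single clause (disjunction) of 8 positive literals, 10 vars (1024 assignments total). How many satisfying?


Step 1: Total=2^10=1024
Step 2: Unsat when all 8 false: 2^2=4
Step 3: Sat=1024-4=1020

1020


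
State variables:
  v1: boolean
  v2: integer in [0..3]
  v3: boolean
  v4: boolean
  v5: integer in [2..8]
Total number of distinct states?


State space = product of domain sizes of all variables.
Domain sizes:
  v1 (boolean): 2
  v2 (integer in [0..3]): 4
  v3 (boolean): 2
  v4 (boolean): 2
  v5 (integer in [2..8]): 7
Product = 2 * 4 * 2 * 2 * 7 = 224

224


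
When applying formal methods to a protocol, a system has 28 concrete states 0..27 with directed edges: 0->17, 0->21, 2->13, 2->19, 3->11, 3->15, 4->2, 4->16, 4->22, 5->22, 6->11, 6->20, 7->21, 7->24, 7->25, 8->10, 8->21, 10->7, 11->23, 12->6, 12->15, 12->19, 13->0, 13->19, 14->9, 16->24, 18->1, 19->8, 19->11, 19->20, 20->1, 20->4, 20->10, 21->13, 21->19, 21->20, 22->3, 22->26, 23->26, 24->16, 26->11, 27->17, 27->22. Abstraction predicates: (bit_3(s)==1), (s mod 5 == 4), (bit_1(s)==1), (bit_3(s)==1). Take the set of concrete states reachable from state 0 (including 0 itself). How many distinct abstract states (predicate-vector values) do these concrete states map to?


BFS from 0:
Concrete reachable: {0, 1, 2, 3, 4, 7, 8, 10, 11, 13, 15, 16, 17, 19, 20, 21, 22, 23, 24, 25, 26}
Abstract via predicates (bit_3(s)==1), (s mod 5 == 4), (bit_1(s)==1), (bit_3(s)==1):
  (0,0,0,0) <- {0, 1, 16, 17, 20, 21}
  (0,0,1,0) <- {2, 3, 7, 22, 23}
  (0,1,0,0) <- {4}
  (0,1,1,0) <- {19}
  (1,0,0,1) <- {8, 13, 25}
  (1,0,1,1) <- {10, 11, 15, 26}
  (1,1,0,1) <- {24}
Distinct abstract states = 7

7


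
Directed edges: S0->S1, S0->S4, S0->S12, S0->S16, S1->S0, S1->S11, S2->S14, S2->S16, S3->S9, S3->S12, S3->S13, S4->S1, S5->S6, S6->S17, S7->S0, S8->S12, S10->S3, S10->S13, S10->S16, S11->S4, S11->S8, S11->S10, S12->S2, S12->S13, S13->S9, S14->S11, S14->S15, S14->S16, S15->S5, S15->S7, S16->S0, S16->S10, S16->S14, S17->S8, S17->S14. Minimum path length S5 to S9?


BFS layer-by-layer from S5:
  dist 0: {S5}
  dist 1: {S6}
  dist 2: {S17}
  dist 3: {S8, S14}
  dist 4: {S11, S12, S15, S16}
  dist 5: {S0, S2, S4, S7, S10, S13}
  dist 6: {S1, S3, S9}
  -> S9 reached at distance 6
Shortest path length = 6

6


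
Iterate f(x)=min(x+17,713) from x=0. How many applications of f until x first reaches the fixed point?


Step 1: x=0, cap=713, increment=17
Step 2: x grows by 17 each step until capped at 713; fixed point is x=713
Step 3: iterations = ceil(713/17) = 42

42


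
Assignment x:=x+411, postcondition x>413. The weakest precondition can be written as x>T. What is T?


Formula: wp(x:=E, P) = P[E/x] (substitute E for x in postcondition)
Step 1: Postcondition: x>413
Step 2: Substitute x+411 for x: x+411>413
Step 3: Solve for x: x > 413-411 = 2

2


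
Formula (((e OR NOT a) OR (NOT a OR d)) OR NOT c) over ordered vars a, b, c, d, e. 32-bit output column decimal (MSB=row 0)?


Formula: (((e OR NOT a) OR (NOT a OR d)) OR NOT c) over a, b, c, d, e (32 rows)
Evaluate each row (bits = a,b,c,d,e, MSB first):
  row 0 [00000]: (((0 OR NOT 0) OR (NOT 0 OR 0)) OR NOT 0) -> 1
  row 1 [00001]: (((1 OR NOT 0) OR (NOT 0 OR 0)) OR NOT 0) -> 1
  row 2 [00010]: (((0 OR NOT 0) OR (NOT 0 OR 1)) OR NOT 0) -> 1
  row 3 [00011]: (((1 OR NOT 0) OR (NOT 0 OR 1)) OR NOT 0) -> 1
  row 4 [00100]: (((0 OR NOT 0) OR (NOT 0 OR 0)) OR NOT 1) -> 1
  row 5 [00101]: (((1 OR NOT 0) OR (NOT 0 OR 0)) OR NOT 1) -> 1
  row 6 [00110]: (((0 OR NOT 0) OR (NOT 0 OR 1)) OR NOT 1) -> 1
  row 7 [00111]: (((1 OR NOT 0) OR (NOT 0 OR 1)) OR NOT 1) -> 1
  row 8 [01000]: (((0 OR NOT 0) OR (NOT 0 OR 0)) OR NOT 0) -> 1
  row 9 [01001]: (((1 OR NOT 0) OR (NOT 0 OR 0)) OR NOT 0) -> 1
  row 10 [01010]: (((0 OR NOT 0) OR (NOT 0 OR 1)) OR NOT 0) -> 1
  row 11 [01011]: (((1 OR NOT 0) OR (NOT 0 OR 1)) OR NOT 0) -> 1
  row 12 [01100]: (((0 OR NOT 0) OR (NOT 0 OR 0)) OR NOT 1) -> 1
  row 13 [01101]: (((1 OR NOT 0) OR (NOT 0 OR 0)) OR NOT 1) -> 1
  row 14 [01110]: (((0 OR NOT 0) OR (NOT 0 OR 1)) OR NOT 1) -> 1
  row 15 [01111]: (((1 OR NOT 0) OR (NOT 0 OR 1)) OR NOT 1) -> 1
  row 16 [10000]: (((0 OR NOT 1) OR (NOT 1 OR 0)) OR NOT 0) -> 1
  row 17 [10001]: (((1 OR NOT 1) OR (NOT 1 OR 0)) OR NOT 0) -> 1
  row 18 [10010]: (((0 OR NOT 1) OR (NOT 1 OR 1)) OR NOT 0) -> 1
  row 19 [10011]: (((1 OR NOT 1) OR (NOT 1 OR 1)) OR NOT 0) -> 1
  row 20 [10100]: (((0 OR NOT 1) OR (NOT 1 OR 0)) OR NOT 1) -> 0
  row 21 [10101]: (((1 OR NOT 1) OR (NOT 1 OR 0)) OR NOT 1) -> 1
  row 22 [10110]: (((0 OR NOT 1) OR (NOT 1 OR 1)) OR NOT 1) -> 1
  row 23 [10111]: (((1 OR NOT 1) OR (NOT 1 OR 1)) OR NOT 1) -> 1
  row 24 [11000]: (((0 OR NOT 1) OR (NOT 1 OR 0)) OR NOT 0) -> 1
  row 25 [11001]: (((1 OR NOT 1) OR (NOT 1 OR 0)) OR NOT 0) -> 1
  row 26 [11010]: (((0 OR NOT 1) OR (NOT 1 OR 1)) OR NOT 0) -> 1
  row 27 [11011]: (((1 OR NOT 1) OR (NOT 1 OR 1)) OR NOT 0) -> 1
  row 28 [11100]: (((0 OR NOT 1) OR (NOT 1 OR 0)) OR NOT 1) -> 0
  row 29 [11101]: (((1 OR NOT 1) OR (NOT 1 OR 0)) OR NOT 1) -> 1
  row 30 [11110]: (((0 OR NOT 1) OR (NOT 1 OR 1)) OR NOT 1) -> 1
  row 31 [11111]: (((1 OR NOT 1) OR (NOT 1 OR 1)) OR NOT 1) -> 1
Full result column, 4 rows per line (a,b,c fixed per line; d,e runs 00..11 left to right):
  rows 0-3 [a,b,c=000]: 1111  = hex F
  rows 4-7 [a,b,c=001]: 1111  = hex F
  rows 8-11 [a,b,c=010]: 1111  = hex F
  rows 12-15 [a,b,c=011]: 1111  = hex F
  rows 16-19 [a,b,c=100]: 1111  = hex F
  rows 20-23 [a,b,c=101]: 0111  = hex 7
  rows 24-27 [a,b,c=110]: 1111  = hex F
  rows 28-31 [a,b,c=111]: 0111  = hex 7
Output column (row 0 .. row 31) = 11111111111111111111011111110111
Output column grouped in 4s = 1111 1111 1111 1111 1111 0111 1111 0111 = 0xFFFFF7F7
Convert to decimal digit by digit (value = value*16 + digit):
  F -> 15
  15*16 + 15 (F) = 255
  255*16 + 15 (F) = 4095
  4095*16 + 15 (F) = 65535
  65535*16 + 15 (F) = 1048575
  1048575*16 + 7 = 16777207
  16777207*16 + 15 (F) = 268435327
  268435327*16 + 7 = 4294965239
Decimal = 4294965239

4294965239


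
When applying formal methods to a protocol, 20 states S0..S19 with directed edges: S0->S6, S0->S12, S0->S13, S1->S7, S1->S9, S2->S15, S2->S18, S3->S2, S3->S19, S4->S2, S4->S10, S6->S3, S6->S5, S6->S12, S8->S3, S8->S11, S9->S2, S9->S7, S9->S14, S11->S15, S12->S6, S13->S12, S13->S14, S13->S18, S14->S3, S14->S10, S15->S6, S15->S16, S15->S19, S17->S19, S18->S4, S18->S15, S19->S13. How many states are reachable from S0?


BFS from S0:
  layer 0: {S0}
  layer 1: {S6, S12, S13}
  layer 2: {S3, S5, S14, S18}
  layer 3: {S2, S4, S10, S15, S19}
  layer 4: {S16}
Reachable set: {S0, S2, S3, S4, S5, S6, S10, S12, S13, S14, S15, S16, S18, S19}
Count = 14

14


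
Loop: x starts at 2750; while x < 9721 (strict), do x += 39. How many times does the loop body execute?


Step 1: x goes from 2750 toward 9721 by 39; the body runs while x<9721, so iterations = ceil((bound-start)/step)
Step 2: Distance=6971
Step 3: ceil(6971/39)=179

179


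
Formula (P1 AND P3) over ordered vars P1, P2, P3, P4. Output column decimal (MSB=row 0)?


Formula: (P1 AND P3) over P1, P2, P3, P4 (16 rows)
Evaluate each row (bits = P1,P2,P3,P4, MSB first):
  row 0 [0000]: (0 AND 0) -> 0
  row 1 [0001]: (0 AND 0) -> 0
  row 2 [0010]: (0 AND 1) -> 0
  row 3 [0011]: (0 AND 1) -> 0
  row 4 [0100]: (0 AND 0) -> 0
  row 5 [0101]: (0 AND 0) -> 0
  row 6 [0110]: (0 AND 1) -> 0
  row 7 [0111]: (0 AND 1) -> 0
  row 8 [1000]: (1 AND 0) -> 0
  row 9 [1001]: (1 AND 0) -> 0
  row 10 [1010]: (1 AND 1) -> 1
  row 11 [1011]: (1 AND 1) -> 1
  row 12 [1100]: (1 AND 0) -> 0
  row 13 [1101]: (1 AND 0) -> 0
  row 14 [1110]: (1 AND 1) -> 1
  row 15 [1111]: (1 AND 1) -> 1
Full result column, 4 rows per line (P1,P2 fixed per line; P3,P4 runs 00..11 left to right):
  rows 0-3 [P1,P2=00]: 0000  = hex 0
  rows 4-7 [P1,P2=01]: 0000  = hex 0
  rows 8-11 [P1,P2=10]: 0011  = hex 3
  rows 12-15 [P1,P2=11]: 0011  = hex 3
Output column (row 0 .. row 15) = 0000000000110011
Output column grouped in 4s = 0000 0000 0011 0011 = 0x0033
Convert to decimal digit by digit (value = value*16 + digit):
  0 -> 0
  0*16 + 0 = 0
  0*16 + 3 = 3
  3*16 + 3 = 51
Decimal = 51

51


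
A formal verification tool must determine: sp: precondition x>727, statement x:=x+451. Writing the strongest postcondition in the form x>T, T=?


Formula: sp(P, x:=E) = exists old_x. (x = E[old_x/x]) AND P[old_x/x] (old_x is the value of x before the assignment; eliminate old_x by solving x = E[old_x/x] for old_x)
Step 1: Precondition P: x>727, i.e. old_x > 727
Step 2: Assignment gives x = old_x + 451, so old_x = x - 451
Step 3: Substitute into P: x - 451 > 727
Step 4: Simplify: x > 727+451 = 1178

1178


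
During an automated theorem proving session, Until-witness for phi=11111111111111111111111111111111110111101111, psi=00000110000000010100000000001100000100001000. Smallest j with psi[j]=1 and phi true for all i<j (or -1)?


(phi U psi) at 0: need smallest j with psi[j]=1 and phi[i]=1 for all i in [0,j).
Scan from step 0:
  step 0: phi=1, psi=0 -> continue
  step 1: phi=1, psi=0 -> continue
  step 2: phi=1, psi=0 -> continue
  step 3: phi=1, psi=0 -> continue
  step 5: psi=1 and phi held for [0,5) -> witness found
Witness step = 5

5


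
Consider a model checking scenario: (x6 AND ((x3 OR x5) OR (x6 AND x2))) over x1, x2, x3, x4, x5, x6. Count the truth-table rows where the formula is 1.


Formula: (x6 AND ((x3 OR x5) OR (x6 AND x2))) over 6 vars (64 rows)
Evaluate each row (x1, x2, x3, x4, x5, x6 as bits, MSB first):
  row 0 [000000]: (0 AND ((0 OR 0) OR (0 AND 0))) -> 0
  row 1 [000001]: (1 AND ((0 OR 0) OR (1 AND 0))) -> 0
  row 2 [000010]: (0 AND ((0 OR 1) OR (0 AND 0))) -> 0
  row 3 [000011]: (1 AND ((0 OR 1) OR (1 AND 0))) -> 1
  row 4 [000100]: (0 AND ((0 OR 0) OR (0 AND 0))) -> 0
  (every remaining row is evaluated the same way; all 64 results are listed next)
Full result column, 8 rows per line (x1,x2,x3 fixed per line; x4,x5,x6 runs 000..111 left to right):
  rows 0-7 [x1,x2,x3=000]: 00010001  (ones: 2)
  rows 8-15 [x1,x2,x3=001]: 01010101  (ones: 4)
  rows 16-23 [x1,x2,x3=010]: 01010101  (ones: 4)
  rows 24-31 [x1,x2,x3=011]: 01010101  (ones: 4)
  rows 32-39 [x1,x2,x3=100]: 00010001  (ones: 2)
  rows 40-47 [x1,x2,x3=101]: 01010101  (ones: 4)
  rows 48-55 [x1,x2,x3=110]: 01010101  (ones: 4)
  rows 56-63 [x1,x2,x3=111]: 01010101  (ones: 4)
Count of 1-rows = 2+4+4+4+2+4+4+4 = 28

28


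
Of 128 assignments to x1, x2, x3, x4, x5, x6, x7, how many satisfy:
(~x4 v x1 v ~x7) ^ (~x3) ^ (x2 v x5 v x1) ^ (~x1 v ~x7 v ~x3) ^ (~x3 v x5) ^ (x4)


CNF with 6 clauses over 7 vars (128 assignments).
An assignment satisfies CNF iff every clause has >=1 true literal.
Check each row (bits = x1,x2,x3,x4,x5,x6,x7; clause T/F shown):
  row 0 [0000000]: clauses=TTFTTF -> 0
  row 1 [0000001]: clauses=TTFTTF -> 0
  row 2 [0000010]: clauses=TTFTTF -> 0
  row 3 [0000011]: clauses=TTFTTF -> 0
  row 4 [0000100]: clauses=TTTTTF -> 0
  (every remaining row is evaluated the same way; all 128 results are listed next)
Full result column, 8 rows per line (x1,x2,x3,x4 fixed per line; x5,x6,x7 runs 000..111 left to right):
  rows 0-7 [x1,x2,x3,x4=0000]: 00000000  (ones: 0)
  rows 8-15 [x1,x2,x3,x4=0001]: 00001010  (ones: 2)
  rows 16-23 [x1,x2,x3,x4=0010]: 00000000  (ones: 0)
  rows 24-31 [x1,x2,x3,x4=0011]: 00000000  (ones: 0)
  rows 32-39 [x1,x2,x3,x4=0100]: 00000000  (ones: 0)
  rows 40-47 [x1,x2,x3,x4=0101]: 10101010  (ones: 4)
  rows 48-55 [x1,x2,x3,x4=0110]: 00000000  (ones: 0)
  rows 56-63 [x1,x2,x3,x4=0111]: 00000000  (ones: 0)
  rows 64-71 [x1,x2,x3,x4=1000]: 00000000  (ones: 0)
  rows 72-79 [x1,x2,x3,x4=1001]: 11111111  (ones: 8)
  rows 80-87 [x1,x2,x3,x4=1010]: 00000000  (ones: 0)
  rows 88-95 [x1,x2,x3,x4=1011]: 00000000  (ones: 0)
  rows 96-103 [x1,x2,x3,x4=1100]: 00000000  (ones: 0)
  rows 104-111 [x1,x2,x3,x4=1101]: 11111111  (ones: 8)
  rows 112-119 [x1,x2,x3,x4=1110]: 00000000  (ones: 0)
  rows 120-127 [x1,x2,x3,x4=1111]: 00000000  (ones: 0)
Satisfying assignments = 0+2+0+0+0+4+0+0+0+8+0+0+0+8+0+0 = 22

22


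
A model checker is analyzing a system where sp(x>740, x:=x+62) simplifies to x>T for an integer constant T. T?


Formula: sp(P, x:=E) = exists old_x. (x = E[old_x/x]) AND P[old_x/x] (old_x is the value of x before the assignment; eliminate old_x by solving x = E[old_x/x] for old_x)
Step 1: Precondition P: x>740, i.e. old_x > 740
Step 2: Assignment gives x = old_x + 62, so old_x = x - 62
Step 3: Substitute into P: x - 62 > 740
Step 4: Simplify: x > 740+62 = 802

802


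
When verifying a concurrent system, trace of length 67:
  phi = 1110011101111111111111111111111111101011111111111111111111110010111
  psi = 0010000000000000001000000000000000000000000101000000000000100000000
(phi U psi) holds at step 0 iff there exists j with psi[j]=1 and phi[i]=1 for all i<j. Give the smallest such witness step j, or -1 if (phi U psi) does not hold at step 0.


(phi U psi) at 0: need smallest j with psi[j]=1 and phi[i]=1 for all i in [0,j).
Scan from step 0:
  step 0: phi=1, psi=0 -> continue
  step 1: phi=1, psi=0 -> continue
  step 2: psi=1 and phi held for [0,2) -> witness found
Witness step = 2

2


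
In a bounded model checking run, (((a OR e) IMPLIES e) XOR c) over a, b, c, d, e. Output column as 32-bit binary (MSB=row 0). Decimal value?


Formula: (((a OR e) IMPLIES e) XOR c) over a, b, c, d, e (32 rows)
Evaluate each row (bits = a,b,c,d,e, MSB first):
  row 0 [00000]: (((0 OR 0) IMPLIES 0) XOR 0) -> 1
  row 1 [00001]: (((0 OR 1) IMPLIES 1) XOR 0) -> 1
  row 2 [00010]: (((0 OR 0) IMPLIES 0) XOR 0) -> 1
  row 3 [00011]: (((0 OR 1) IMPLIES 1) XOR 0) -> 1
  row 4 [00100]: (((0 OR 0) IMPLIES 0) XOR 1) -> 0
  row 5 [00101]: (((0 OR 1) IMPLIES 1) XOR 1) -> 0
  row 6 [00110]: (((0 OR 0) IMPLIES 0) XOR 1) -> 0
  row 7 [00111]: (((0 OR 1) IMPLIES 1) XOR 1) -> 0
  row 8 [01000]: (((0 OR 0) IMPLIES 0) XOR 0) -> 1
  row 9 [01001]: (((0 OR 1) IMPLIES 1) XOR 0) -> 1
  row 10 [01010]: (((0 OR 0) IMPLIES 0) XOR 0) -> 1
  row 11 [01011]: (((0 OR 1) IMPLIES 1) XOR 0) -> 1
  row 12 [01100]: (((0 OR 0) IMPLIES 0) XOR 1) -> 0
  row 13 [01101]: (((0 OR 1) IMPLIES 1) XOR 1) -> 0
  row 14 [01110]: (((0 OR 0) IMPLIES 0) XOR 1) -> 0
  row 15 [01111]: (((0 OR 1) IMPLIES 1) XOR 1) -> 0
  row 16 [10000]: (((1 OR 0) IMPLIES 0) XOR 0) -> 0
  row 17 [10001]: (((1 OR 1) IMPLIES 1) XOR 0) -> 1
  row 18 [10010]: (((1 OR 0) IMPLIES 0) XOR 0) -> 0
  row 19 [10011]: (((1 OR 1) IMPLIES 1) XOR 0) -> 1
  row 20 [10100]: (((1 OR 0) IMPLIES 0) XOR 1) -> 1
  row 21 [10101]: (((1 OR 1) IMPLIES 1) XOR 1) -> 0
  row 22 [10110]: (((1 OR 0) IMPLIES 0) XOR 1) -> 1
  row 23 [10111]: (((1 OR 1) IMPLIES 1) XOR 1) -> 0
  row 24 [11000]: (((1 OR 0) IMPLIES 0) XOR 0) -> 0
  row 25 [11001]: (((1 OR 1) IMPLIES 1) XOR 0) -> 1
  row 26 [11010]: (((1 OR 0) IMPLIES 0) XOR 0) -> 0
  row 27 [11011]: (((1 OR 1) IMPLIES 1) XOR 0) -> 1
  row 28 [11100]: (((1 OR 0) IMPLIES 0) XOR 1) -> 1
  row 29 [11101]: (((1 OR 1) IMPLIES 1) XOR 1) -> 0
  row 30 [11110]: (((1 OR 0) IMPLIES 0) XOR 1) -> 1
  row 31 [11111]: (((1 OR 1) IMPLIES 1) XOR 1) -> 0
Full result column, 4 rows per line (a,b,c fixed per line; d,e runs 00..11 left to right):
  rows 0-3 [a,b,c=000]: 1111  = hex F
  rows 4-7 [a,b,c=001]: 0000  = hex 0
  rows 8-11 [a,b,c=010]: 1111  = hex F
  rows 12-15 [a,b,c=011]: 0000  = hex 0
  rows 16-19 [a,b,c=100]: 0101  = hex 5
  rows 20-23 [a,b,c=101]: 1010  = hex A
  rows 24-27 [a,b,c=110]: 0101  = hex 5
  rows 28-31 [a,b,c=111]: 1010  = hex A
Output column (row 0 .. row 31) = 11110000111100000101101001011010
Output column grouped in 4s = 1111 0000 1111 0000 0101 1010 0101 1010 = 0xF0F05A5A
Convert to decimal digit by digit (value = value*16 + digit):
  F -> 15
  15*16 + 0 = 240
  240*16 + 15 (F) = 3855
  3855*16 + 0 = 61680
  61680*16 + 5 = 986885
  986885*16 + 10 (A) = 15790170
  15790170*16 + 5 = 252642725
  252642725*16 + 10 (A) = 4042283610
Decimal = 4042283610

4042283610


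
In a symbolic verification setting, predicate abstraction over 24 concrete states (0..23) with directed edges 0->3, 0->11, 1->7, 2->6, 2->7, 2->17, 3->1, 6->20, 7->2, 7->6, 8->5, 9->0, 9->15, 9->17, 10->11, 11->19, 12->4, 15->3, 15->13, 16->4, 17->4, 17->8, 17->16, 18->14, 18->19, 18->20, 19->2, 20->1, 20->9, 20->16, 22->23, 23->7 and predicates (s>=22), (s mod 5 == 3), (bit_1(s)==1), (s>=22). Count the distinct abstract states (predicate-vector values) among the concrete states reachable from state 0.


BFS from 0:
Concrete reachable: {0, 1, 2, 3, 4, 5, 6, 7, 8, 9, 11, 13, 15, 16, 17, 19, 20}
Abstract via predicates (s>=22), (s mod 5 == 3), (bit_1(s)==1), (s>=22):
  (0,0,0,0) <- {0, 1, 4, 5, 9, 16, 17, 20}
  (0,0,1,0) <- {2, 6, 7, 11, 15, 19}
  (0,1,0,0) <- {8, 13}
  (0,1,1,0) <- {3}
Distinct abstract states = 4

4


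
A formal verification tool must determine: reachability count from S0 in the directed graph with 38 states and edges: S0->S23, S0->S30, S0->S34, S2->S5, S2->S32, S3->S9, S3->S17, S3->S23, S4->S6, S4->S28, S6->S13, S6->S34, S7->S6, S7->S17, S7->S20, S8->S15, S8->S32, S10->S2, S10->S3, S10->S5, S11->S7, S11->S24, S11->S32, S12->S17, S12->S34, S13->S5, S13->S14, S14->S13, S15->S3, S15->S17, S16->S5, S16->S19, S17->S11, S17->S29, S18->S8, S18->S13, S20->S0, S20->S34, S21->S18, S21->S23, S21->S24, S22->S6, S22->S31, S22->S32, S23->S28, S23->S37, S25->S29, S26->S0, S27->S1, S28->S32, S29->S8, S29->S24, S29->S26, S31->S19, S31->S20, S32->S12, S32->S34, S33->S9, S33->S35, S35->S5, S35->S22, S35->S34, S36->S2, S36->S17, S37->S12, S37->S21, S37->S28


BFS from S0:
  layer 0: {S0}
  layer 1: {S23, S30, S34}
  layer 2: {S28, S37}
  layer 3: {S12, S21, S32}
  layer 4: {S17, S18, S24}
  layer 5: {S8, S11, S13, S29}
  layer 6: {S5, S7, S14, S15, S26}
  layer 7: {S3, S6, S20}
  layer 8: {S9}
Reachable set: {S0, S3, S5, S6, S7, S8, S9, S11, S12, S13, S14, S15, S17, S18, S20, S21, S23, S24, S26, S28, S29, S30, S32, S34, S37}
Count = 25

25


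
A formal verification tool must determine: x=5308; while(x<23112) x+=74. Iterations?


Step 1: x goes from 5308 toward 23112 by 74; the body runs while x<23112, so iterations = ceil((bound-start)/step)
Step 2: Distance=17804
Step 3: ceil(17804/74)=241

241


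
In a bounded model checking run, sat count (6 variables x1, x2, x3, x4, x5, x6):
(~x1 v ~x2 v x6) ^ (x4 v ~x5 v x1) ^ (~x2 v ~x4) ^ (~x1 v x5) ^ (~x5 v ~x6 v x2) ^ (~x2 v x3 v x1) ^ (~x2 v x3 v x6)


CNF with 7 clauses over 6 vars (64 assignments).
An assignment satisfies CNF iff every clause has >=1 true literal.
Check each row (bits = x1,x2,x3,x4,x5,x6; clause T/F shown):
  row 0 [000000]: clauses=TTTTTTT -> 1
  row 1 [000001]: clauses=TTTTTTT -> 1
  row 2 [000010]: clauses=TFTTTTT -> 0
  row 3 [000011]: clauses=TFTTFTT -> 0
  row 4 [000100]: clauses=TTTTTTT -> 1
  (every remaining row is evaluated the same way; all 64 results are listed next)
Full result column, 8 rows per line (x1,x2,x3 fixed per line; x4,x5,x6 runs 000..111 left to right):
  rows 0-7 [x1,x2,x3=000]: 11001110  (ones: 5)
  rows 8-15 [x1,x2,x3=001]: 11001110  (ones: 5)
  rows 16-23 [x1,x2,x3=010]: 00000000  (ones: 0)
  rows 24-31 [x1,x2,x3=011]: 11000000  (ones: 2)
  rows 32-39 [x1,x2,x3=100]: 00100010  (ones: 2)
  rows 40-47 [x1,x2,x3=101]: 00100010  (ones: 2)
  rows 48-55 [x1,x2,x3=110]: 00010000  (ones: 1)
  rows 56-63 [x1,x2,x3=111]: 00010000  (ones: 1)
Satisfying assignments = 5+5+0+2+2+2+1+1 = 18

18


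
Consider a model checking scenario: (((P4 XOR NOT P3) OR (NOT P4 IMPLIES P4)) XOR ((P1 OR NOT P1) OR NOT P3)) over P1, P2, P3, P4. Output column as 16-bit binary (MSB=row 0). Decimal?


Formula: (((P4 XOR NOT P3) OR (NOT P4 IMPLIES P4)) XOR ((P1 OR NOT P1) OR NOT P3)) over P1, P2, P3, P4 (16 rows)
Evaluate each row (bits = P1,P2,P3,P4, MSB first):
  row 0 [0000]: (((0 XOR NOT 0) OR (NOT 0 IMPLIES 0)) XOR ((0 OR NOT 0) OR NOT 0)) -> 0
  row 1 [0001]: (((1 XOR NOT 0) OR (NOT 1 IMPLIES 1)) XOR ((0 OR NOT 0) OR NOT 0)) -> 0
  row 2 [0010]: (((0 XOR NOT 1) OR (NOT 0 IMPLIES 0)) XOR ((0 OR NOT 0) OR NOT 1)) -> 1
  row 3 [0011]: (((1 XOR NOT 1) OR (NOT 1 IMPLIES 1)) XOR ((0 OR NOT 0) OR NOT 1)) -> 0
  row 4 [0100]: (((0 XOR NOT 0) OR (NOT 0 IMPLIES 0)) XOR ((0 OR NOT 0) OR NOT 0)) -> 0
  row 5 [0101]: (((1 XOR NOT 0) OR (NOT 1 IMPLIES 1)) XOR ((0 OR NOT 0) OR NOT 0)) -> 0
  row 6 [0110]: (((0 XOR NOT 1) OR (NOT 0 IMPLIES 0)) XOR ((0 OR NOT 0) OR NOT 1)) -> 1
  row 7 [0111]: (((1 XOR NOT 1) OR (NOT 1 IMPLIES 1)) XOR ((0 OR NOT 0) OR NOT 1)) -> 0
  row 8 [1000]: (((0 XOR NOT 0) OR (NOT 0 IMPLIES 0)) XOR ((1 OR NOT 1) OR NOT 0)) -> 0
  row 9 [1001]: (((1 XOR NOT 0) OR (NOT 1 IMPLIES 1)) XOR ((1 OR NOT 1) OR NOT 0)) -> 0
  row 10 [1010]: (((0 XOR NOT 1) OR (NOT 0 IMPLIES 0)) XOR ((1 OR NOT 1) OR NOT 1)) -> 1
  row 11 [1011]: (((1 XOR NOT 1) OR (NOT 1 IMPLIES 1)) XOR ((1 OR NOT 1) OR NOT 1)) -> 0
  row 12 [1100]: (((0 XOR NOT 0) OR (NOT 0 IMPLIES 0)) XOR ((1 OR NOT 1) OR NOT 0)) -> 0
  row 13 [1101]: (((1 XOR NOT 0) OR (NOT 1 IMPLIES 1)) XOR ((1 OR NOT 1) OR NOT 0)) -> 0
  row 14 [1110]: (((0 XOR NOT 1) OR (NOT 0 IMPLIES 0)) XOR ((1 OR NOT 1) OR NOT 1)) -> 1
  row 15 [1111]: (((1 XOR NOT 1) OR (NOT 1 IMPLIES 1)) XOR ((1 OR NOT 1) OR NOT 1)) -> 0
Full result column, 4 rows per line (P1,P2 fixed per line; P3,P4 runs 00..11 left to right):
  rows 0-3 [P1,P2=00]: 0010  = hex 2
  rows 4-7 [P1,P2=01]: 0010  = hex 2
  rows 8-11 [P1,P2=10]: 0010  = hex 2
  rows 12-15 [P1,P2=11]: 0010  = hex 2
Output column (row 0 .. row 15) = 0010001000100010
Output column grouped in 4s = 0010 0010 0010 0010 = 0x2222
Convert to decimal digit by digit (value = value*16 + digit):
  2 -> 2
  2*16 + 2 = 34
  34*16 + 2 = 546
  546*16 + 2 = 8738
Decimal = 8738

8738


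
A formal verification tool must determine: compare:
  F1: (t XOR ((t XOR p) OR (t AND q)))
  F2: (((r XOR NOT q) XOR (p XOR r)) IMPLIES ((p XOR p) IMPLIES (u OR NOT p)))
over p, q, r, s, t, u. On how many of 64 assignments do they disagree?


F1 = (t XOR ((t XOR p) OR (t AND q)))
F2 = (((r XOR NOT q) XOR (p XOR r)) IMPLIES ((p XOR p) IMPLIES (u OR NOT p)))
Evaluate both on each of 64 rows (bits = p,q,r,s,t,u):
  row 0 [000000]: F1=0 F2=1 (differ) -> 1
  row 1 [000001]: F1=0 F2=1 (differ) -> 1
  row 2 [000010]: F1=0 F2=1 (differ) -> 1
  row 3 [000011]: F1=0 F2=1 (differ) -> 1
  row 4 [000100]: F1=0 F2=1 (differ) -> 1
  (every remaining row is evaluated the same way; all 64 results are listed next)
Full result column, 8 rows per line (p,q,r fixed per line; s,t,u runs 000..111 left to right):
  rows 0-7 [p,q,r=000]: 11111111  (ones: 8)
  rows 8-15 [p,q,r=001]: 11111111  (ones: 8)
  rows 16-23 [p,q,r=010]: 11111111  (ones: 8)
  rows 24-31 [p,q,r=011]: 11111111  (ones: 8)
  rows 32-39 [p,q,r=100]: 00000000  (ones: 0)
  rows 40-47 [p,q,r=101]: 00000000  (ones: 0)
  rows 48-55 [p,q,r=110]: 00110011  (ones: 4)
  rows 56-63 [p,q,r=111]: 00110011  (ones: 4)
Disagreements = 8+8+8+8+0+0+4+4 = 40

40


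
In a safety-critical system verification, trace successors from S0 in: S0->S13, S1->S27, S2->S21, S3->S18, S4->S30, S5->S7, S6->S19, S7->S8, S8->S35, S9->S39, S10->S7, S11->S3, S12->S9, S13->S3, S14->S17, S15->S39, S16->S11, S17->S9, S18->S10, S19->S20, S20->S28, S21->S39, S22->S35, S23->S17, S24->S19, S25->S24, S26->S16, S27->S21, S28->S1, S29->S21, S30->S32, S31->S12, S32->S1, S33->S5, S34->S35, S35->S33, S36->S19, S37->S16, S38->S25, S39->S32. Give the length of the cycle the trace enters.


Trace from S0 until a state repeats:
  S0 -> S13 -> S3 -> S18 -> S10 -> S7 -> S8 -> S35 -> S33 -> S5 -> S7
S7 first seen at step 5, revisited at step 10.
Cycle length = 10 - 5 = 5

5


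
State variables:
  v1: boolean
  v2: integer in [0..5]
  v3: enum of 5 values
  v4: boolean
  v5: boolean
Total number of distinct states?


State space = product of domain sizes of all variables.
Domain sizes:
  v1 (boolean): 2
  v2 (integer in [0..5]): 6
  v3 (enum of 5 values): 5
  v4 (boolean): 2
  v5 (boolean): 2
Product = 2 * 6 * 5 * 2 * 2 = 240

240


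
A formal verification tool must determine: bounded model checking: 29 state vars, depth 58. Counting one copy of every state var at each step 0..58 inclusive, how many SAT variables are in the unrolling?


BMC unrolls to depth k, creating one copy of each state var for steps 0..k.
Step count = 58 + 1 = 59 (steps 0 through 58)
Vars per step = 29
Total = 29 * 59 = 1711

1711


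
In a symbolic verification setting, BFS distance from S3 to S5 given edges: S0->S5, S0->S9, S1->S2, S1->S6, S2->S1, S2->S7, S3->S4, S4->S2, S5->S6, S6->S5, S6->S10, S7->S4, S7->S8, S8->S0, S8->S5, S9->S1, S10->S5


BFS layer-by-layer from S3:
  dist 0: {S3}
  dist 1: {S4}
  dist 2: {S2}
  dist 3: {S1, S7}
  dist 4: {S6, S8}
  dist 5: {S0, S5, S10}
  -> S5 reached at distance 5
Shortest path length = 5

5


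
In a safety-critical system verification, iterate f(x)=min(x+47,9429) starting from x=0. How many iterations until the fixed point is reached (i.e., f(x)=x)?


Step 1: x=0, cap=9429, increment=47
Step 2: x grows by 47 each step until capped at 9429; fixed point is x=9429
Step 3: iterations = ceil(9429/47) = 201

201


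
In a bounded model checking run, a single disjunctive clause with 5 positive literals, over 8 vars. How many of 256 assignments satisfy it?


Step 1: Total=2^8=256
Step 2: Unsat when all 5 false: 2^3=8
Step 3: Sat=256-8=248

248


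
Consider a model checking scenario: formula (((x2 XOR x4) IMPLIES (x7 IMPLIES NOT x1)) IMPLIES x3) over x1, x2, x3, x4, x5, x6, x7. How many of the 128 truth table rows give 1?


Formula: (((x2 XOR x4) IMPLIES (x7 IMPLIES NOT x1)) IMPLIES x3) over 7 vars (128 rows)
Evaluate each row (x1, x2, x3, x4, x5, x6, x7 as bits, MSB first):
  row 0 [0000000]: (((0 XOR 0) IMPLIES (0 IMPLIES NOT 0)) IMPLIES 0) -> 0
  row 1 [0000001]: (((0 XOR 0) IMPLIES (1 IMPLIES NOT 0)) IMPLIES 0) -> 0
  row 2 [0000010]: (((0 XOR 0) IMPLIES (0 IMPLIES NOT 0)) IMPLIES 0) -> 0
  row 3 [0000011]: (((0 XOR 0) IMPLIES (1 IMPLIES NOT 0)) IMPLIES 0) -> 0
  row 4 [0000100]: (((0 XOR 0) IMPLIES (0 IMPLIES NOT 0)) IMPLIES 0) -> 0
  (every remaining row is evaluated the same way; all 128 results are listed next)
Full result column, 8 rows per line (x1,x2,x3,x4 fixed per line; x5,x6,x7 runs 000..111 left to right):
  rows 0-7 [x1,x2,x3,x4=0000]: 00000000  (ones: 0)
  rows 8-15 [x1,x2,x3,x4=0001]: 00000000  (ones: 0)
  rows 16-23 [x1,x2,x3,x4=0010]: 11111111  (ones: 8)
  rows 24-31 [x1,x2,x3,x4=0011]: 11111111  (ones: 8)
  rows 32-39 [x1,x2,x3,x4=0100]: 00000000  (ones: 0)
  rows 40-47 [x1,x2,x3,x4=0101]: 00000000  (ones: 0)
  rows 48-55 [x1,x2,x3,x4=0110]: 11111111  (ones: 8)
  rows 56-63 [x1,x2,x3,x4=0111]: 11111111  (ones: 8)
  rows 64-71 [x1,x2,x3,x4=1000]: 00000000  (ones: 0)
  rows 72-79 [x1,x2,x3,x4=1001]: 01010101  (ones: 4)
  rows 80-87 [x1,x2,x3,x4=1010]: 11111111  (ones: 8)
  rows 88-95 [x1,x2,x3,x4=1011]: 11111111  (ones: 8)
  rows 96-103 [x1,x2,x3,x4=1100]: 01010101  (ones: 4)
  rows 104-111 [x1,x2,x3,x4=1101]: 00000000  (ones: 0)
  rows 112-119 [x1,x2,x3,x4=1110]: 11111111  (ones: 8)
  rows 120-127 [x1,x2,x3,x4=1111]: 11111111  (ones: 8)
Count of 1-rows = 0+0+8+8+0+0+8+8+0+4+8+8+4+0+8+8 = 72

72


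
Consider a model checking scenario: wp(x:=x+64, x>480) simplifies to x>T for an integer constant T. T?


Formula: wp(x:=E, P) = P[E/x] (substitute E for x in postcondition)
Step 1: Postcondition: x>480
Step 2: Substitute x+64 for x: x+64>480
Step 3: Solve for x: x > 480-64 = 416

416


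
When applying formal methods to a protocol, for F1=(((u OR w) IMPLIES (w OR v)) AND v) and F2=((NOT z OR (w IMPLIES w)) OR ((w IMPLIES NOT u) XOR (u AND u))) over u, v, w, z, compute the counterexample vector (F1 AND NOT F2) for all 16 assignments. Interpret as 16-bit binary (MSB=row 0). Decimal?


F1 = (((u OR w) IMPLIES (w OR v)) AND v)
F2 = ((NOT z OR (w IMPLIES w)) OR ((w IMPLIES NOT u) XOR (u AND u)))
Counterexample to F1=>F2 is where F1=1 and F2=0.
Evaluate each row (bits = u,v,w,z, MSB first):
  row 0 [0000]: F1=0 F2=1 -> F1&~F2 -> 0
  row 1 [0001]: F1=0 F2=1 -> F1&~F2 -> 0
  row 2 [0010]: F1=0 F2=1 -> F1&~F2 -> 0
  row 3 [0011]: F1=0 F2=1 -> F1&~F2 -> 0
  row 4 [0100]: F1=1 F2=1 -> F1&~F2 -> 0
  row 5 [0101]: F1=1 F2=1 -> F1&~F2 -> 0
  row 6 [0110]: F1=1 F2=1 -> F1&~F2 -> 0
  row 7 [0111]: F1=1 F2=1 -> F1&~F2 -> 0
  row 8 [1000]: F1=0 F2=1 -> F1&~F2 -> 0
  row 9 [1001]: F1=0 F2=1 -> F1&~F2 -> 0
  row 10 [1010]: F1=0 F2=1 -> F1&~F2 -> 0
  row 11 [1011]: F1=0 F2=1 -> F1&~F2 -> 0
  row 12 [1100]: F1=1 F2=1 -> F1&~F2 -> 0
  row 13 [1101]: F1=1 F2=1 -> F1&~F2 -> 0
  row 14 [1110]: F1=1 F2=1 -> F1&~F2 -> 0
  row 15 [1111]: F1=1 F2=1 -> F1&~F2 -> 0
Full result column, 4 rows per line (u,v fixed per line; w,z runs 00..11 left to right):
  rows 0-3 [u,v=00]: 0000  = hex 0
  rows 4-7 [u,v=01]: 0000  = hex 0
  rows 8-11 [u,v=10]: 0000  = hex 0
  rows 12-15 [u,v=11]: 0000  = hex 0
Counterexample vector (row 0 .. row 15) = 0000000000000000
Output column grouped in 4s = 0000 0000 0000 0000 = 0x0000
Convert to decimal digit by digit (value = value*16 + digit):
  0 -> 0
  0*16 + 0 = 0
  0*16 + 0 = 0
  0*16 + 0 = 0
Decimal = 0

0


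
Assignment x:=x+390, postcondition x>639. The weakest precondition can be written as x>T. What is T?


Formula: wp(x:=E, P) = P[E/x] (substitute E for x in postcondition)
Step 1: Postcondition: x>639
Step 2: Substitute x+390 for x: x+390>639
Step 3: Solve for x: x > 639-390 = 249

249


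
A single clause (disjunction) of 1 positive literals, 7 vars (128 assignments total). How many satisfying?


Step 1: Total=2^7=128
Step 2: Unsat when all 1 false: 2^6=64
Step 3: Sat=128-64=64

64


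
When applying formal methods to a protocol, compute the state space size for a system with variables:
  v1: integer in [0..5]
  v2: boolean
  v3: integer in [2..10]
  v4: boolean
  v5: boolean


State space = product of domain sizes of all variables.
Domain sizes:
  v1 (integer in [0..5]): 6
  v2 (boolean): 2
  v3 (integer in [2..10]): 9
  v4 (boolean): 2
  v5 (boolean): 2
Product = 6 * 2 * 9 * 2 * 2 = 432

432


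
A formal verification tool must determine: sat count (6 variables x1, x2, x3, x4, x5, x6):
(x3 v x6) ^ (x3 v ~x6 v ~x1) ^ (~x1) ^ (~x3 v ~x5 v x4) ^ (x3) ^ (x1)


CNF with 6 clauses over 6 vars (64 assignments).
An assignment satisfies CNF iff every clause has >=1 true literal.
Check each row (bits = x1,x2,x3,x4,x5,x6; clause T/F shown):
  row 0 [000000]: clauses=FTTTFF -> 0
  row 1 [000001]: clauses=TTTTFF -> 0
  row 2 [000010]: clauses=FTTTFF -> 0
  row 3 [000011]: clauses=TTTTFF -> 0
  row 4 [000100]: clauses=FTTTFF -> 0
  (every remaining row is evaluated the same way; all 64 results are listed next)
Full result column, 8 rows per line (x1,x2,x3 fixed per line; x4,x5,x6 runs 000..111 left to right):
  rows 0-7 [x1,x2,x3=000]: 00000000  (ones: 0)
  rows 8-15 [x1,x2,x3=001]: 00000000  (ones: 0)
  rows 16-23 [x1,x2,x3=010]: 00000000  (ones: 0)
  rows 24-31 [x1,x2,x3=011]: 00000000  (ones: 0)
  rows 32-39 [x1,x2,x3=100]: 00000000  (ones: 0)
  rows 40-47 [x1,x2,x3=101]: 00000000  (ones: 0)
  rows 48-55 [x1,x2,x3=110]: 00000000  (ones: 0)
  rows 56-63 [x1,x2,x3=111]: 00000000  (ones: 0)
Satisfying assignments = 0+0+0+0+0+0+0+0 = 0

0


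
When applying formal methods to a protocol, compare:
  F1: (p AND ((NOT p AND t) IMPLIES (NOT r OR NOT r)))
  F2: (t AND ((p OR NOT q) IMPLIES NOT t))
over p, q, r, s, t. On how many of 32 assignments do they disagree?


F1 = (p AND ((NOT p AND t) IMPLIES (NOT r OR NOT r)))
F2 = (t AND ((p OR NOT q) IMPLIES NOT t))
Evaluate both on each of 32 rows (bits = p,q,r,s,t):
  row 0 [00000]: F1=0 F2=0 -> 0
  row 1 [00001]: F1=0 F2=0 -> 0
  row 2 [00010]: F1=0 F2=0 -> 0
  row 3 [00011]: F1=0 F2=0 -> 0
  row 4 [00100]: F1=0 F2=0 -> 0
  row 5 [00101]: F1=0 F2=0 -> 0
  row 6 [00110]: F1=0 F2=0 -> 0
  row 7 [00111]: F1=0 F2=0 -> 0
  row 8 [01000]: F1=0 F2=0 -> 0
  row 9 [01001]: F1=0 F2=1 (differ) -> 1
  row 10 [01010]: F1=0 F2=0 -> 0
  row 11 [01011]: F1=0 F2=1 (differ) -> 1
  row 12 [01100]: F1=0 F2=0 -> 0
  row 13 [01101]: F1=0 F2=1 (differ) -> 1
  row 14 [01110]: F1=0 F2=0 -> 0
  row 15 [01111]: F1=0 F2=1 (differ) -> 1
  row 16 [10000]: F1=1 F2=0 (differ) -> 1
  row 17 [10001]: F1=1 F2=0 (differ) -> 1
  row 18 [10010]: F1=1 F2=0 (differ) -> 1
  row 19 [10011]: F1=1 F2=0 (differ) -> 1
  row 20 [10100]: F1=1 F2=0 (differ) -> 1
  row 21 [10101]: F1=1 F2=0 (differ) -> 1
  row 22 [10110]: F1=1 F2=0 (differ) -> 1
  row 23 [10111]: F1=1 F2=0 (differ) -> 1
  row 24 [11000]: F1=1 F2=0 (differ) -> 1
  row 25 [11001]: F1=1 F2=0 (differ) -> 1
  row 26 [11010]: F1=1 F2=0 (differ) -> 1
  row 27 [11011]: F1=1 F2=0 (differ) -> 1
  row 28 [11100]: F1=1 F2=0 (differ) -> 1
  row 29 [11101]: F1=1 F2=0 (differ) -> 1
  row 30 [11110]: F1=1 F2=0 (differ) -> 1
  row 31 [11111]: F1=1 F2=0 (differ) -> 1
Full result column, 8 rows per line (p,q fixed per line; r,s,t runs 000..111 left to right):
  rows 0-7 [p,q=00]: 00000000  (ones: 0)
  rows 8-15 [p,q=01]: 01010101  (ones: 4)
  rows 16-23 [p,q=10]: 11111111  (ones: 8)
  rows 24-31 [p,q=11]: 11111111  (ones: 8)
Disagreements = 0+4+8+8 = 20

20
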